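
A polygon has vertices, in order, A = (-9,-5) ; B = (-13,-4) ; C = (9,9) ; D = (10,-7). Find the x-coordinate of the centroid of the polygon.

Apply the shoelace (surveyor's) formula. First the cross-terms c_i = x_i·y_{i+1} − x_{i+1}·y_i:
  -29, -81, -153, -113  ⇒  2A = -376, A = -188.
Then Σ (x_i + x_{i+1})·c_i = -2058, so x̄ = -2058 / (6·(-188)) = 343/188.

343/188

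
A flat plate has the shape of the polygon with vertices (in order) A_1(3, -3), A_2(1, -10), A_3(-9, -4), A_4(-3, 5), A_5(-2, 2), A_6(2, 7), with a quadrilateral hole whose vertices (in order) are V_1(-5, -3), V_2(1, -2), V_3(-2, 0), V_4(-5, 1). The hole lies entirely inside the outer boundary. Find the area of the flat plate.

96

Outer boundary:
Cross-terms: -27, -94, -57, 4, -18, -27  ⇒  Σ = -219
Area = |Σ|/2 = 109.5.
Hole:
Apply the shoelace formula: 2A = Σ (x_i·y_{i+1} − x_{i+1}·y_i), indices taken mod 4.
Cross-terms: 13, -4, -2, 20  ⇒  Σ = 27
Area = |Σ|/2 = 13.5.
Net area = 109.5 − 13.5 = 96.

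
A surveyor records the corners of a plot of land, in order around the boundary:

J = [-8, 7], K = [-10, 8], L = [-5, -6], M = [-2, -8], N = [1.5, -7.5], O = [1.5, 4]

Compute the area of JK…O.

Σ = (6) + (100) + (28) + (27) + (17.25) + (42.5) = 220.75
Area = |Σ|/2 = 110.375.

110.375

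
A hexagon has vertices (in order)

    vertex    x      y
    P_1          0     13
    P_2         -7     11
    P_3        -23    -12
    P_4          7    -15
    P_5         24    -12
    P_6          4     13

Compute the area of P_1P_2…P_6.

Apply the shoelace (surveyor's) formula: 2A = Σ (x_i·y_{i+1} − x_{i+1}·y_i), indices taken mod 6.
Σ = (91) + (337) + (429) + (276) + (360) + (52) = 1545
Area = |Σ|/2 = 772.5.

772.5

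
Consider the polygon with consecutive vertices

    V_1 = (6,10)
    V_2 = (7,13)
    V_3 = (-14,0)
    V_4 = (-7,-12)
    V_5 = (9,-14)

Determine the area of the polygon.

369

Cross-terms: 8, 182, 168, 206, 174  ⇒  Σ = 738
Area = |Σ|/2 = 369.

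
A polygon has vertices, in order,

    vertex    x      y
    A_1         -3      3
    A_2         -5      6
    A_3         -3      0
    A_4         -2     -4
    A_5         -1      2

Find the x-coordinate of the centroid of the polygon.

Apply Gauss's area formula. First the cross-terms c_i = x_i·y_{i+1} − x_{i+1}·y_i:
  -3, 18, 12, -8, 3  ⇒  2A = 22, A = 11.
Then Σ (x_i + x_{i+1})·c_i = -168, so x̄ = -168 / (6·11) = -28/11.

-28/11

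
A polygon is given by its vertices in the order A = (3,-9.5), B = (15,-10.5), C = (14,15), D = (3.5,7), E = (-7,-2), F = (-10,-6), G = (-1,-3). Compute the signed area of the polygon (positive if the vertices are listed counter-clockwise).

Apply the shoelace formula: 2A = Σ (x_i·y_{i+1} − x_{i+1}·y_i), indices taken mod 7.
A→B: (3)(-10.5) − (15)(-9.5) = 111
B→C: (15)(15) − (14)(-10.5) = 372
C→D: (14)(7) − (3.5)(15) = 45.5
D→E: (3.5)(-2) − (-7)(7) = 42
E→F: (-7)(-6) − (-10)(-2) = 22
F→G: (-10)(-3) − (-1)(-6) = 24
G→A: (-1)(-9.5) − (3)(-3) = 18.5
Σ = 635
Signed area = Σ/2 = 317.5 (positive ⇒ counter-clockwise traversal).

317.5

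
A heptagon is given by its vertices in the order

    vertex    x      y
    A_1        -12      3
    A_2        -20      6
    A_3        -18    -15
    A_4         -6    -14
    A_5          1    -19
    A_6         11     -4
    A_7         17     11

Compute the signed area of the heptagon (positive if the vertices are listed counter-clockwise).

Σ = (-12) + (408) + (162) + (128) + (205) + (189) + (183) = 1263
Signed area = Σ/2 = 631.5 (positive ⇒ counter-clockwise traversal).

631.5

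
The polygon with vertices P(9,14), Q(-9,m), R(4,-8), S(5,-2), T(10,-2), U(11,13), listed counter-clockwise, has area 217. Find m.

1

The doubled signed area Σ (x_i y_{i+1} − x_{i+1} y_i) is linear in m.
With m=0 it equals 429; the coefficient of m is 5 (from the two edges through Q).
So 5·m + 429 = 2·217 = 434 ⇒ m = 1.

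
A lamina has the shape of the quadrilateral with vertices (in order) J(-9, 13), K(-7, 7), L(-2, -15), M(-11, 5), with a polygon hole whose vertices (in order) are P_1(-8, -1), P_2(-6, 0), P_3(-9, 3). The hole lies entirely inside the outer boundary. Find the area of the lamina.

58.5

Outer boundary:
Apply the surveyor's formula: 2A = Σ (x_i·y_{i+1} − x_{i+1}·y_i), indices taken mod 4.
Σ = (28) + (119) + (-175) + (-98) = -126
Area = |Σ|/2 = 63.
Hole:
Σ = (-6) + (-18) + (33) = 9
Area = |Σ|/2 = 4.5.
Net area = 63 − 4.5 = 58.5.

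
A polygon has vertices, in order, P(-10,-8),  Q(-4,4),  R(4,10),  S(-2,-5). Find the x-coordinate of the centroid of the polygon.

Apply Gauss's area formula. First the cross-terms c_i = x_i·y_{i+1} − x_{i+1}·y_i:
  -72, -56, 0, -34  ⇒  2A = -162, A = -81.
Then Σ (x_i + x_{i+1})·c_i = 1416, so x̄ = 1416 / (6·(-81)) = -236/81.

-236/81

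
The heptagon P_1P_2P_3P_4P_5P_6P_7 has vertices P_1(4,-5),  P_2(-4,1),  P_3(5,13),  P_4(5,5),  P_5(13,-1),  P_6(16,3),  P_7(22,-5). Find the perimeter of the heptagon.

76

|P_1P_2| = √((-8)² + (6)²) = √100 = 10
|P_2P_3| = √((9)² + (12)²) = √225 = 15
|P_3P_4| = √((0)² + (-8)²) = √64 = 8
|P_4P_5| = √((8)² + (-6)²) = √100 = 10
|P_5P_6| = √((3)² + (4)²) = √25 = 5
|P_6P_7| = √((6)² + (-8)²) = √100 = 10
|P_7P_1| = √((-18)² + (0)²) = √324 = 18
Perimeter = 10 + 15 + 8 + 10 + 5 + 10 + 18 = 76.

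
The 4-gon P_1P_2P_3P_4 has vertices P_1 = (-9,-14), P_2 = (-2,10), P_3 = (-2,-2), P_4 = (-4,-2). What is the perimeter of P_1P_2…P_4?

52

|P_1P_2| = √((7)² + (24)²) = √625 = 25
|P_2P_3| = √((0)² + (-12)²) = √144 = 12
|P_3P_4| = √((-2)² + (0)²) = √4 = 2
|P_4P_1| = √((-5)² + (-12)²) = √169 = 13
Perimeter = 25 + 12 + 2 + 13 = 52.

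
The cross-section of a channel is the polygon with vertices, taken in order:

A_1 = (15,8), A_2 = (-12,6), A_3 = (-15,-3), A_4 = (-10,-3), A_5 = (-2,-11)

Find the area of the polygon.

290

Cross-terms: 186, 126, 15, 104, 149  ⇒  Σ = 580
Area = |Σ|/2 = 290.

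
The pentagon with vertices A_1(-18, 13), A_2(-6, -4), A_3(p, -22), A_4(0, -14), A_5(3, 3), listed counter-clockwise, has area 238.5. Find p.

-6

The doubled signed area Σ (x_i y_{i+1} − x_{i+1} y_i) is linear in p.
With p=0 it equals 417; the coefficient of p is -10 (from the two edges through A_3).
So -10·p + 417 = 2·238.5 = 477 ⇒ p = -6.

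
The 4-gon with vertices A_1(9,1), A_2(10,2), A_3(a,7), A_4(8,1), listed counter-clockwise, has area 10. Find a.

1

The doubled signed area Σ (x_i y_{i+1} − x_{i+1} y_i) is linear in a.
With a=0 it equals 21; the coefficient of a is -1 (from the two edges through A_3).
So -1·a + 21 = 2·10 = 20 ⇒ a = 1.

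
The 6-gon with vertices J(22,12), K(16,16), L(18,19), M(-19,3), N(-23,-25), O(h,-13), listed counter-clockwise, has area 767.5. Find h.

Write out the shoelace sum; only the two edges meeting at O involve h:
2·Area = [((-23)·(-13) − h·(-25)) + (h·12 − 22·(-13))] + 1135
       = 37·h + 1720 = 1535
⇒ h = -5.

-5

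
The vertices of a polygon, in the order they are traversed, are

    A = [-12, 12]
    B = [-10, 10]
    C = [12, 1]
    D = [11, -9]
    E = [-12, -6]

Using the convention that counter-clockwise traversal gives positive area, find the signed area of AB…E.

-319.5

Apply the shoelace (surveyor's) formula: 2A = Σ (x_i·y_{i+1} − x_{i+1}·y_i), indices taken mod 5.
Cross-terms: 0, -130, -119, -174, -216  ⇒  Σ = -639
Signed area = Σ/2 = -319.5 (negative ⇒ clockwise traversal).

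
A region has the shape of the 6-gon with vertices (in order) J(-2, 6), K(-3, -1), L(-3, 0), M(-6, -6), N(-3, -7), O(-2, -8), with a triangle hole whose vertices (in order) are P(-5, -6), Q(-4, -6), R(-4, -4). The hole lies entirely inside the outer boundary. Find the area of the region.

Outer boundary:
Apply Gauss's area formula: 2A = Σ (x_i·y_{i+1} − x_{i+1}·y_i), indices taken mod 6.
J→K: (-2)(-1) − (-3)(6) = 20
K→L: (-3)(0) − (-3)(-1) = -3
L→M: (-3)(-6) − (-6)(0) = 18
M→N: (-6)(-7) − (-3)(-6) = 24
N→O: (-3)(-8) − (-2)(-7) = 10
O→J: (-2)(6) − (-2)(-8) = -28
Σ = 41
Area = |Σ|/2 = 20.5.
Hole:
Σ = (6) + (-8) + (4) = 2
Area = |Σ|/2 = 1.
Net area = 20.5 − 1 = 19.5.

19.5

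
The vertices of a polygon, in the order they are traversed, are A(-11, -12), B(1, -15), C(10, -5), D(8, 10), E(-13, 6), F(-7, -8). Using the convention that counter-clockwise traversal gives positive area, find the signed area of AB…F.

Apply the shoelace (surveyor's) formula: 2A = Σ (x_i·y_{i+1} − x_{i+1}·y_i), indices taken mod 6.
Σ = (177) + (145) + (140) + (178) + (146) + (-4) = 782
Signed area = Σ/2 = 391 (positive ⇒ counter-clockwise traversal).

391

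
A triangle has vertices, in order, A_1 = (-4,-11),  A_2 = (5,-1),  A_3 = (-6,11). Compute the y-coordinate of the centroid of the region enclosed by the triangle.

-1/3

Apply the shoelace (surveyor's) formula. First the cross-terms c_i = x_i·y_{i+1} − x_{i+1}·y_i:
  59, 49, 110  ⇒  2A = 218, A = 109.
Then Σ (y_i + y_{i+1})·c_i = -218, so ȳ = -218 / (6·109) = -1/3.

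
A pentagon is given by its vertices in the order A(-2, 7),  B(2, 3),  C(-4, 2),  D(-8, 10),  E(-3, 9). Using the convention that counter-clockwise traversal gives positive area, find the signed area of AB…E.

-36.5

Apply Gauss's area formula: 2A = Σ (x_i·y_{i+1} − x_{i+1}·y_i), indices taken mod 5.
Σ = (-20) + (16) + (-24) + (-42) + (-3) = -73
Signed area = Σ/2 = -36.5 (negative ⇒ clockwise traversal).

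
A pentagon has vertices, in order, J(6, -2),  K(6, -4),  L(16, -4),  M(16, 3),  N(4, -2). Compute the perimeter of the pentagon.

34

|JK| = √((0)² + (-2)²) = √4 = 2
|KL| = √((10)² + (0)²) = √100 = 10
|LM| = √((0)² + (7)²) = √49 = 7
|MN| = √((-12)² + (-5)²) = √169 = 13
|NJ| = √((2)² + (0)²) = √4 = 2
Perimeter = 2 + 10 + 7 + 13 + 2 = 34.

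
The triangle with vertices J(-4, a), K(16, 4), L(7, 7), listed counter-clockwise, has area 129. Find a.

-18

Write out the shoelace sum; only the two edges meeting at J involve a:
2·Area = [(7·a − (-4)·7) + ((-4)·4 − 16·a)] + 84
       = -9·a + 96 = 258
⇒ a = -18.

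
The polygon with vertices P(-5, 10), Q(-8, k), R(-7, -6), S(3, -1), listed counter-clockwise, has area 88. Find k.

-1

The doubled signed area Σ (x_i y_{i+1} − x_{i+1} y_i) is linear in k.
With k=0 it equals 178; the coefficient of k is 2 (from the two edges through Q).
So 2·k + 178 = 2·88 = 176 ⇒ k = -1.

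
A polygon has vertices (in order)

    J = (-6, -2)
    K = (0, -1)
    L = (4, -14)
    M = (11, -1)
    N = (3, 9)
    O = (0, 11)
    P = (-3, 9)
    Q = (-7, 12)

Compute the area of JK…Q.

Apply the shoelace (surveyor's) formula: 2A = Σ (x_i·y_{i+1} − x_{i+1}·y_i), indices taken mod 8.
Σ = (6) + (4) + (150) + (102) + (33) + (33) + (27) + (86) = 441
Area = |Σ|/2 = 220.5.

220.5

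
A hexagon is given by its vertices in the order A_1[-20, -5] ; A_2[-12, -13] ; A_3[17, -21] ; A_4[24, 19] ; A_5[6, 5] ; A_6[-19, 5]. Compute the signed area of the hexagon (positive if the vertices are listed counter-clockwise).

Cross-terms: 200, 473, 827, 6, 125, 195  ⇒  Σ = 1826
Signed area = Σ/2 = 913 (positive ⇒ counter-clockwise traversal).

913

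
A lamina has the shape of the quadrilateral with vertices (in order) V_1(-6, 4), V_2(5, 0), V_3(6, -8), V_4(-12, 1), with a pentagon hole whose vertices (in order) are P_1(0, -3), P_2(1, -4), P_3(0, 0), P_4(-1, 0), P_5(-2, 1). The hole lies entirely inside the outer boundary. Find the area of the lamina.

Outer boundary:
Apply the surveyor's formula: 2A = Σ (x_i·y_{i+1} − x_{i+1}·y_i), indices taken mod 4.
Cross-terms: -20, -40, -90, -42  ⇒  Σ = -192
Area = |Σ|/2 = 96.
Hole:
P_1→P_2: (0)(-4) − (1)(-3) = 3
P_2→P_3: (1)(0) − (0)(-4) = 0
P_3→P_4: (0)(0) − (-1)(0) = 0
P_4→P_5: (-1)(1) − (-2)(0) = -1
P_5→P_1: (-2)(-3) − (0)(1) = 6
Σ = 8
Area = |Σ|/2 = 4.
Net area = 96 − 4 = 92.

92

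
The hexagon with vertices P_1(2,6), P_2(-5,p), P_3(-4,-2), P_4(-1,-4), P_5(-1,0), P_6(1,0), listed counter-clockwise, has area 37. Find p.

3

The doubled signed area Σ (x_i y_{i+1} − x_{i+1} y_i) is linear in p.
With p=0 it equals 56; the coefficient of p is 6 (from the two edges through P_2).
So 6·p + 56 = 2·37 = 74 ⇒ p = 3.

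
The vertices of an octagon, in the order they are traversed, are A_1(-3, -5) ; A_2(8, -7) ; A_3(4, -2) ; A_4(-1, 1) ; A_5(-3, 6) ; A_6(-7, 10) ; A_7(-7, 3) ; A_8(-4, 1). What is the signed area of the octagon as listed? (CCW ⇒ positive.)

80.5

Apply the shoelace (surveyor's) formula: 2A = Σ (x_i·y_{i+1} − x_{i+1}·y_i), indices taken mod 8.
Σ = (61) + (12) + (2) + (-3) + (12) + (49) + (5) + (23) = 161
Signed area = Σ/2 = 80.5 (positive ⇒ counter-clockwise traversal).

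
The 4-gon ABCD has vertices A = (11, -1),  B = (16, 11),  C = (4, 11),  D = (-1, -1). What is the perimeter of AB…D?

50

|AB| = √((5)² + (12)²) = √169 = 13
|BC| = √((-12)² + (0)²) = √144 = 12
|CD| = √((-5)² + (-12)²) = √169 = 13
|DA| = √((12)² + (0)²) = √144 = 12
Perimeter = 13 + 12 + 13 + 12 = 50.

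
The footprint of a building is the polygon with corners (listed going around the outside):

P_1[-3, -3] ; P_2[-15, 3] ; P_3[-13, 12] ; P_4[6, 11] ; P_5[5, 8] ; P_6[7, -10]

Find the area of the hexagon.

Apply the shoelace formula: 2A = Σ (x_i·y_{i+1} − x_{i+1}·y_i), indices taken mod 6.
P_1→P_2: (-3)(3) − (-15)(-3) = -54
P_2→P_3: (-15)(12) − (-13)(3) = -141
P_3→P_4: (-13)(11) − (6)(12) = -215
P_4→P_5: (6)(8) − (5)(11) = -7
P_5→P_6: (5)(-10) − (7)(8) = -106
P_6→P_1: (7)(-3) − (-3)(-10) = -51
Σ = -574
Area = |Σ|/2 = 287.

287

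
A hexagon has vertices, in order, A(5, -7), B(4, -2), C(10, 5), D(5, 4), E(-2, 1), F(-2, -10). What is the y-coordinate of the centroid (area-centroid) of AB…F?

Apply the shoelace formula. First the cross-terms c_i = x_i·y_{i+1} − x_{i+1}·y_i:
  18, 40, 15, 13, 22, 64  ⇒  2A = 172, A = 86.
Then Σ (y_i + y_{i+1})·c_i = -1128, so ȳ = -1128 / (6·86) = -94/43.

-94/43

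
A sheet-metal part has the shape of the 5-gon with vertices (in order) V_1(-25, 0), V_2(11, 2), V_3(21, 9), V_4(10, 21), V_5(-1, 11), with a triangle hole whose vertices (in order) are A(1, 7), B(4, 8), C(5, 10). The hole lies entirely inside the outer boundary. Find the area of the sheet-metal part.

Outer boundary:
Apply Gauss's area formula: 2A = Σ (x_i·y_{i+1} − x_{i+1}·y_i), indices taken mod 5.
Cross-terms: -50, 57, 351, 131, 275  ⇒  Σ = 764
Area = |Σ|/2 = 382.
Hole:
Apply the shoelace formula: 2A = Σ (x_i·y_{i+1} − x_{i+1}·y_i), indices taken mod 3.
Σ = (-20) + (0) + (25) = 5
Area = |Σ|/2 = 2.5.
Net area = 382 − 2.5 = 379.5.

379.5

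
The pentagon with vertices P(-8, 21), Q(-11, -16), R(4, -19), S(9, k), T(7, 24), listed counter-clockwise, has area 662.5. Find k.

11

The doubled signed area Σ (x_i y_{i+1} − x_{i+1} y_i) is linear in k.
With k=0 it equals 1358; the coefficient of k is -3 (from the two edges through S).
So -3·k + 1358 = 2·662.5 = 1325 ⇒ k = 11.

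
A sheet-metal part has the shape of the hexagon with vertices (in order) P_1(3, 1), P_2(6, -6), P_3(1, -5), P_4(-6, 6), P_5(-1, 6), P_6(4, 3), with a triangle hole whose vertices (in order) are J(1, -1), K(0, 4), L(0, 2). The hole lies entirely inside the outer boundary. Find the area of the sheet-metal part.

Outer boundary:
P_1→P_2: (3)(-6) − (6)(1) = -24
P_2→P_3: (6)(-5) − (1)(-6) = -24
P_3→P_4: (1)(6) − (-6)(-5) = -24
P_4→P_5: (-6)(6) − (-1)(6) = -30
P_5→P_6: (-1)(3) − (4)(6) = -27
P_6→P_1: (4)(1) − (3)(3) = -5
Σ = -134
Area = |Σ|/2 = 67.
Hole:
Apply the shoelace formula: 2A = Σ (x_i·y_{i+1} − x_{i+1}·y_i), indices taken mod 3.
Cross-terms: 4, 0, -2  ⇒  Σ = 2
Area = |Σ|/2 = 1.
Net area = 67 − 1 = 66.

66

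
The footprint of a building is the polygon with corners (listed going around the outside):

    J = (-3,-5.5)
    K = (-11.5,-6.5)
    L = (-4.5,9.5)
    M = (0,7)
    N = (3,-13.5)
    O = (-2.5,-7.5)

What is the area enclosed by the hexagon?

149.875

Σ = (-43.75) + (-138.5) + (-31.5) + (-21) + (-56.25) + (-8.75) = -299.75
Area = |Σ|/2 = 149.875.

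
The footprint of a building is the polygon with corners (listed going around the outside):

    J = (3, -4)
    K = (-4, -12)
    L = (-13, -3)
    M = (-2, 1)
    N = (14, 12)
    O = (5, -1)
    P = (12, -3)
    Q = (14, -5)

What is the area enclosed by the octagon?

Apply the shoelace (surveyor's) formula: 2A = Σ (x_i·y_{i+1} − x_{i+1}·y_i), indices taken mod 8.
Σ = (-52) + (-144) + (-19) + (-38) + (-74) + (-3) + (-18) + (-41) = -389
Area = |Σ|/2 = 194.5.

194.5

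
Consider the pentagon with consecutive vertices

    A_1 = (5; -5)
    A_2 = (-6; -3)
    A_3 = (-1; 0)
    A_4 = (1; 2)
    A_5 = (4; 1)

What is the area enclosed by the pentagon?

41

Apply Gauss's area formula: 2A = Σ (x_i·y_{i+1} − x_{i+1}·y_i), indices taken mod 5.
Σ = (-45) + (-3) + (-2) + (-7) + (-25) = -82
Area = |Σ|/2 = 41.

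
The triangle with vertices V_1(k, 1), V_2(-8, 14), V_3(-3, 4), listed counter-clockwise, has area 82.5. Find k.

The doubled signed area Σ (x_i y_{i+1} − x_{i+1} y_i) is linear in k.
With k=0 it equals 15; the coefficient of k is 10 (from the two edges through V_1).
So 10·k + 15 = 2·82.5 = 165 ⇒ k = 15.

15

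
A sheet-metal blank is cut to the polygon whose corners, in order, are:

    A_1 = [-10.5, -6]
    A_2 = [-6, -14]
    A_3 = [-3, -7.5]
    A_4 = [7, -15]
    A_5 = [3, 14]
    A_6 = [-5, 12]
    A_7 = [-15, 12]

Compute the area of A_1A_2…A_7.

398.25

Apply Gauss's area formula: 2A = Σ (x_i·y_{i+1} − x_{i+1}·y_i), indices taken mod 7.
A_1→A_2: (-10.5)(-14) − (-6)(-6) = 111
A_2→A_3: (-6)(-7.5) − (-3)(-14) = 3
A_3→A_4: (-3)(-15) − (7)(-7.5) = 97.5
A_4→A_5: (7)(14) − (3)(-15) = 143
A_5→A_6: (3)(12) − (-5)(14) = 106
A_6→A_7: (-5)(12) − (-15)(12) = 120
A_7→A_1: (-15)(-6) − (-10.5)(12) = 216
Σ = 796.5
Area = |Σ|/2 = 398.25.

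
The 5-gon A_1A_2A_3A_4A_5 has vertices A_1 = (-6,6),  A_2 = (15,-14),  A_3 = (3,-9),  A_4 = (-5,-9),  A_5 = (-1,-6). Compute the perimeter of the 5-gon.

|A_1A_2| = √((21)² + (-20)²) = √841 = 29
|A_2A_3| = √((-12)² + (5)²) = √169 = 13
|A_3A_4| = √((-8)² + (0)²) = √64 = 8
|A_4A_5| = √((4)² + (3)²) = √25 = 5
|A_5A_1| = √((-5)² + (12)²) = √169 = 13
Perimeter = 29 + 13 + 8 + 5 + 13 = 68.

68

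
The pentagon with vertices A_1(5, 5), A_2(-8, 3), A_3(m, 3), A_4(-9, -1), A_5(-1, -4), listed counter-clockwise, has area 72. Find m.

-9

The doubled signed area Σ (x_i y_{i+1} − x_{i+1} y_i) is linear in m.
With m=0 it equals 108; the coefficient of m is -4 (from the two edges through A_3).
So -4·m + 108 = 2·72 = 144 ⇒ m = -9.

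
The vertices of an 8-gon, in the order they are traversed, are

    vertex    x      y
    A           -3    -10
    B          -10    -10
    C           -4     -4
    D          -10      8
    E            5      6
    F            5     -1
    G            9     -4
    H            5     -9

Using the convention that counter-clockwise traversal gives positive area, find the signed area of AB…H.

-213

A→B: (-3)(-10) − (-10)(-10) = -70
B→C: (-10)(-4) − (-4)(-10) = 0
C→D: (-4)(8) − (-10)(-4) = -72
D→E: (-10)(6) − (5)(8) = -100
E→F: (5)(-1) − (5)(6) = -35
F→G: (5)(-4) − (9)(-1) = -11
G→H: (9)(-9) − (5)(-4) = -61
H→A: (5)(-10) − (-3)(-9) = -77
Σ = -426
Signed area = Σ/2 = -213 (negative ⇒ clockwise traversal).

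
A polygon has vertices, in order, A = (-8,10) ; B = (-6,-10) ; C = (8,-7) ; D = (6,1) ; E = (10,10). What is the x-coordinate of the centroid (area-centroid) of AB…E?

Apply Gauss's area formula. First the cross-terms c_i = x_i·y_{i+1} − x_{i+1}·y_i:
  140, 122, 50, 50, 180  ⇒  2A = 542, A = 271.
Then Σ (x_i + x_{i+1})·c_i = 144, so x̄ = 144 / (6·271) = 24/271.

24/271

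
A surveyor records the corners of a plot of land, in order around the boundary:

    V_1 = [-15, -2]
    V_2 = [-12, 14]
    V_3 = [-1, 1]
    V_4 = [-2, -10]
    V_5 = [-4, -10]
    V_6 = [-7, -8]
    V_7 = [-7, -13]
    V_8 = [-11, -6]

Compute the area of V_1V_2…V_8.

206

Apply the shoelace (surveyor's) formula: 2A = Σ (x_i·y_{i+1} − x_{i+1}·y_i), indices taken mod 8.
Cross-terms: -234, 2, 12, -20, -38, 35, -101, -68  ⇒  Σ = -412
Area = |Σ|/2 = 206.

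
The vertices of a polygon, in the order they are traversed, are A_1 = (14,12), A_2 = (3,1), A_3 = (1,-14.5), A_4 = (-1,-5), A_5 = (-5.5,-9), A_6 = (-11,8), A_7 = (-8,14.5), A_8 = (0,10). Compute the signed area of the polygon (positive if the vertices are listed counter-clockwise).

A_1→A_2: (14)(1) − (3)(12) = -22
A_2→A_3: (3)(-14.5) − (1)(1) = -44.5
A_3→A_4: (1)(-5) − (-1)(-14.5) = -19.5
A_4→A_5: (-1)(-9) − (-5.5)(-5) = -18.5
A_5→A_6: (-5.5)(8) − (-11)(-9) = -143
A_6→A_7: (-11)(14.5) − (-8)(8) = -95.5
A_7→A_8: (-8)(10) − (0)(14.5) = -80
A_8→A_1: (0)(12) − (14)(10) = -140
Σ = -563
Signed area = Σ/2 = -281.5 (negative ⇒ clockwise traversal).

-281.5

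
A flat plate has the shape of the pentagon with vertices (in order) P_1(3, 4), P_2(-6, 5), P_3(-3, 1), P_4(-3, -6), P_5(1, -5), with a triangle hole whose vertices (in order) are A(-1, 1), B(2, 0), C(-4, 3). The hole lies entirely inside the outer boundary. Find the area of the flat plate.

53

Outer boundary:
Apply the shoelace (surveyor's) formula: 2A = Σ (x_i·y_{i+1} − x_{i+1}·y_i), indices taken mod 5.
Σ = (39) + (9) + (21) + (21) + (19) = 109
Area = |Σ|/2 = 54.5.
Hole:
Cross-terms: -2, 6, -1  ⇒  Σ = 3
Area = |Σ|/2 = 1.5.
Net area = 54.5 − 1.5 = 53.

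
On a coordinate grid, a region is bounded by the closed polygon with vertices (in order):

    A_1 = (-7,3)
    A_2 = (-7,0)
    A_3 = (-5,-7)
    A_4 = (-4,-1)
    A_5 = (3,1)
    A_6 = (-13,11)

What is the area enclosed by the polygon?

Apply the shoelace (surveyor's) formula: 2A = Σ (x_i·y_{i+1} − x_{i+1}·y_i), indices taken mod 6.
Σ = (21) + (49) + (-23) + (-1) + (46) + (38) = 130
Area = |Σ|/2 = 65.

65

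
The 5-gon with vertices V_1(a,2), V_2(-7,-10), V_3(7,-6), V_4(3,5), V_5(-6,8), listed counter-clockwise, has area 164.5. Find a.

-6

Write out the shoelace sum; only the two edges meeting at V_1 involve a:
2·Area = [((-6)·2 − a·8) + (a·(-10) − (-7)·2)] + 219
       = -18·a + 221 = 329
⇒ a = -6.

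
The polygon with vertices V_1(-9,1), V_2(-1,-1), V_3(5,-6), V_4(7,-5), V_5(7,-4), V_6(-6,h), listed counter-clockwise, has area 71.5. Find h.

Write out the shoelace sum; only the two edges meeting at V_6 involve h:
2·Area = [(7·h − (-6)·(-4)) + ((-6)·1 − (-9)·h)] + 45
       = 16·h + 15 = 143
⇒ h = 8.

8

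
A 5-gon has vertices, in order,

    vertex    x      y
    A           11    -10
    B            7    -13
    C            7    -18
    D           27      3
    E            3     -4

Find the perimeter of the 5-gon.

|AB| = √((-4)² + (-3)²) = √25 = 5
|BC| = √((0)² + (-5)²) = √25 = 5
|CD| = √((20)² + (21)²) = √841 = 29
|DE| = √((-24)² + (-7)²) = √625 = 25
|EA| = √((8)² + (-6)²) = √100 = 10
Perimeter = 5 + 5 + 29 + 25 + 10 = 74.

74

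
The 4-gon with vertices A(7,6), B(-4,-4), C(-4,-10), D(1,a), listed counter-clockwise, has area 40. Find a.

-4

Write out the shoelace sum; only the two edges meeting at D involve a:
2·Area = [((-4)·a − 1·(-10)) + (1·6 − 7·a)] + 20
       = -11·a + 36 = 80
⇒ a = -4.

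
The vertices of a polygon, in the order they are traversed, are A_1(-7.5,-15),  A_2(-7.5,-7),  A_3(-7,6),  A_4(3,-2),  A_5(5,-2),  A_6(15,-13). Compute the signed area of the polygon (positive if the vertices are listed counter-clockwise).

-255.75

Apply the shoelace (surveyor's) formula: 2A = Σ (x_i·y_{i+1} − x_{i+1}·y_i), indices taken mod 6.
Cross-terms: -60, -94, -4, 4, -35, -322.5  ⇒  Σ = -511.5
Signed area = Σ/2 = -255.75 (negative ⇒ clockwise traversal).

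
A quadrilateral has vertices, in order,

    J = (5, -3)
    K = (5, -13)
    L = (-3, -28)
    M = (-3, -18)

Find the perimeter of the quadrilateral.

|JK| = √((0)² + (-10)²) = √100 = 10
|KL| = √((-8)² + (-15)²) = √289 = 17
|LM| = √((0)² + (10)²) = √100 = 10
|MJ| = √((8)² + (15)²) = √289 = 17
Perimeter = 10 + 17 + 10 + 17 = 54.

54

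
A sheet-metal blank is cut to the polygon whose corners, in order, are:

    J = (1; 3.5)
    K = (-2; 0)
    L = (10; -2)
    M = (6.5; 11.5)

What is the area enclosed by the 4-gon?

75.125

Σ = (7) + (4) + (128) + (11.25) = 150.25
Area = |Σ|/2 = 75.125.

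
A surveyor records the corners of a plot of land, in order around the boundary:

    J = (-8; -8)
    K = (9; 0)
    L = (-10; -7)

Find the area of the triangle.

16.5

Apply the surveyor's formula: 2A = Σ (x_i·y_{i+1} − x_{i+1}·y_i), indices taken mod 3.
Σ = (72) + (-63) + (24) = 33
Area = |Σ|/2 = 16.5.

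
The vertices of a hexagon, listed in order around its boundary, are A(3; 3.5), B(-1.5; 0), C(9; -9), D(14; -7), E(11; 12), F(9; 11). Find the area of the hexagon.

169.125

Σ = (5.25) + (13.5) + (63) + (245) + (13) + (-1.5) = 338.25
Area = |Σ|/2 = 169.125.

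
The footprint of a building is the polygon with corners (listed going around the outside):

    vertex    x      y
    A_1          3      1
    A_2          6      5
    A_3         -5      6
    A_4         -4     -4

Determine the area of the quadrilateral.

61

Cross-terms: 9, 61, 44, 8  ⇒  Σ = 122
Area = |Σ|/2 = 61.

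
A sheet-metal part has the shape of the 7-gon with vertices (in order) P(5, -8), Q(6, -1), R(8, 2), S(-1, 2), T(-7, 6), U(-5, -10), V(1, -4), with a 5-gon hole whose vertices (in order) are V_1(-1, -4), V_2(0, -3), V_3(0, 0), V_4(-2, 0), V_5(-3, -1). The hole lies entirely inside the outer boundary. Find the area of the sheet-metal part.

107.5

Outer boundary:
Σ = (43) + (20) + (18) + (8) + (100) + (30) + (12) = 231
Area = |Σ|/2 = 115.5.
Hole:
Apply the shoelace (surveyor's) formula: 2A = Σ (x_i·y_{i+1} − x_{i+1}·y_i), indices taken mod 5.
Σ = (3) + (0) + (0) + (2) + (11) = 16
Area = |Σ|/2 = 8.
Net area = 115.5 − 8 = 107.5.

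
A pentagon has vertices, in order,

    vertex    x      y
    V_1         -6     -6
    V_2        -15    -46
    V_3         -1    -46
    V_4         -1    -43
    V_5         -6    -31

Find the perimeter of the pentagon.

96

|V_1V_2| = √((-9)² + (-40)²) = √1681 = 41
|V_2V_3| = √((14)² + (0)²) = √196 = 14
|V_3V_4| = √((0)² + (3)²) = √9 = 3
|V_4V_5| = √((-5)² + (12)²) = √169 = 13
|V_5V_1| = √((0)² + (25)²) = √625 = 25
Perimeter = 41 + 14 + 3 + 13 + 25 = 96.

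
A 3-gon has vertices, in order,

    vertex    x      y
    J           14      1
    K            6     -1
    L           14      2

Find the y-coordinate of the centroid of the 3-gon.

2/3

Apply Gauss's area formula. First the cross-terms c_i = x_i·y_{i+1} − x_{i+1}·y_i:
  -20, 26, -14  ⇒  2A = -8, A = -4.
Then Σ (y_i + y_{i+1})·c_i = -16, so ȳ = -16 / (6·(-4)) = 2/3.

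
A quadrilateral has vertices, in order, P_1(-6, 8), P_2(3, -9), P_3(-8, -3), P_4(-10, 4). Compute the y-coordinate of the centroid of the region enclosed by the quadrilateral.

-16/39

Apply the shoelace formula. First the cross-terms c_i = x_i·y_{i+1} − x_{i+1}·y_i:
  30, -81, -62, -56  ⇒  2A = -169, A = -84.5.
Then Σ (y_i + y_{i+1})·c_i = 208, so ȳ = 208 / (6·(-84.5)) = -16/39.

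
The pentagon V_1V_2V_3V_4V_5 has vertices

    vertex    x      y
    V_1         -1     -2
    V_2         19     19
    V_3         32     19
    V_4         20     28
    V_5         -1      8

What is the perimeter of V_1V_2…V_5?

96

|V_1V_2| = √((20)² + (21)²) = √841 = 29
|V_2V_3| = √((13)² + (0)²) = √169 = 13
|V_3V_4| = √((-12)² + (9)²) = √225 = 15
|V_4V_5| = √((-21)² + (-20)²) = √841 = 29
|V_5V_1| = √((0)² + (-10)²) = √100 = 10
Perimeter = 29 + 13 + 15 + 29 + 10 = 96.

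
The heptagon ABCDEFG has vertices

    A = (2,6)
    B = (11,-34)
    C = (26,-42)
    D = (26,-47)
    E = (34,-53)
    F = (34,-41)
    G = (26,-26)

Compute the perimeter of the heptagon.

|AB| = √((9)² + (-40)²) = √1681 = 41
|BC| = √((15)² + (-8)²) = √289 = 17
|CD| = √((0)² + (-5)²) = √25 = 5
|DE| = √((8)² + (-6)²) = √100 = 10
|EF| = √((0)² + (12)²) = √144 = 12
|FG| = √((-8)² + (15)²) = √289 = 17
|GA| = √((-24)² + (32)²) = √1600 = 40
Perimeter = 41 + 17 + 5 + 10 + 12 + 17 + 40 = 142.

142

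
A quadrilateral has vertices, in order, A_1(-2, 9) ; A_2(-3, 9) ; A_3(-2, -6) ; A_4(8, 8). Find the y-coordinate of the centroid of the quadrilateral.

122/33

Apply the shoelace (surveyor's) formula. First the cross-terms c_i = x_i·y_{i+1} − x_{i+1}·y_i:
  9, 36, 32, 88  ⇒  2A = 165, A = 82.5.
Then Σ (y_i + y_{i+1})·c_i = 1830, so ȳ = 1830 / (6·82.5) = 122/33.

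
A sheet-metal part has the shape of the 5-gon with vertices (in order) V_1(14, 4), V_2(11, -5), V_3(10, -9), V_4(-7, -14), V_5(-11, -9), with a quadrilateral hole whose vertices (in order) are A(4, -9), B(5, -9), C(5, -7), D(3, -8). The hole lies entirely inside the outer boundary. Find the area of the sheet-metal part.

185

Outer boundary:
Apply the surveyor's formula: 2A = Σ (x_i·y_{i+1} − x_{i+1}·y_i), indices taken mod 5.
V_1→V_2: (14)(-5) − (11)(4) = -114
V_2→V_3: (11)(-9) − (10)(-5) = -49
V_3→V_4: (10)(-14) − (-7)(-9) = -203
V_4→V_5: (-7)(-9) − (-11)(-14) = -91
V_5→V_1: (-11)(4) − (14)(-9) = 82
Σ = -375
Area = |Σ|/2 = 187.5.
Hole:
Cross-terms: 9, 10, -19, 5  ⇒  Σ = 5
Area = |Σ|/2 = 2.5.
Net area = 187.5 − 2.5 = 185.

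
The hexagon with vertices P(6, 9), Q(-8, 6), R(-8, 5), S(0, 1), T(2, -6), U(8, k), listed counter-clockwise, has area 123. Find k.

Write out the shoelace sum; only the two edges meeting at U involve k:
2·Area = [(2·k − 8·(-6)) + (8·9 − 6·k)] + 106
       = -4·k + 226 = 246
⇒ k = -5.

-5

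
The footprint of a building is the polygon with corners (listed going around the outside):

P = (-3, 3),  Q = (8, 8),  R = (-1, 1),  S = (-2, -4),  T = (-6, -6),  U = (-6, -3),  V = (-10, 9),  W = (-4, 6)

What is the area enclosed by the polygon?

Σ = (-48) + (16) + (6) + (-12) + (-18) + (-84) + (-24) + (6) = -158
Area = |Σ|/2 = 79.

79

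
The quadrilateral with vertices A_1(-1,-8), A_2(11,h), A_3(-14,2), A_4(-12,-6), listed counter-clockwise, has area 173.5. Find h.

Write out the shoelace sum; only the two edges meeting at A_2 involve h:
2·Area = [((-1)·h − 11·(-8)) + (11·2 − (-14)·h)] + 198
       = 13·h + 308 = 347
⇒ h = 3.

3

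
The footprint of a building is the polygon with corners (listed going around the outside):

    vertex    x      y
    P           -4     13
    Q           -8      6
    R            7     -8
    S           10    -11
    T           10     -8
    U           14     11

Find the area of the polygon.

291.5

P→Q: (-4)(6) − (-8)(13) = 80
Q→R: (-8)(-8) − (7)(6) = 22
R→S: (7)(-11) − (10)(-8) = 3
S→T: (10)(-8) − (10)(-11) = 30
T→U: (10)(11) − (14)(-8) = 222
U→P: (14)(13) − (-4)(11) = 226
Σ = 583
Area = |Σ|/2 = 291.5.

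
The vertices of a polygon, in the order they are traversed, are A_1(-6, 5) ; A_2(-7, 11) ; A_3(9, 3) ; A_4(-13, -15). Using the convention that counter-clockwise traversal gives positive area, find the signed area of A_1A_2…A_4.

Apply Gauss's area formula: 2A = Σ (x_i·y_{i+1} − x_{i+1}·y_i), indices taken mod 4.
Σ = (-31) + (-120) + (-96) + (-155) = -402
Signed area = Σ/2 = -201 (negative ⇒ clockwise traversal).

-201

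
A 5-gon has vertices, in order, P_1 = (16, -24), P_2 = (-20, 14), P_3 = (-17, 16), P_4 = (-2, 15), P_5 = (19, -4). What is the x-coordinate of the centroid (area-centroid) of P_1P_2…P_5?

563/205

Apply the surveyor's formula. First the cross-terms c_i = x_i·y_{i+1} − x_{i+1}·y_i:
  -256, -82, -223, -277, -392  ⇒  2A = -1230, A = -615.
Then Σ (x_i + x_{i+1})·c_i = -10134, so x̄ = -10134 / (6·(-615)) = 563/205.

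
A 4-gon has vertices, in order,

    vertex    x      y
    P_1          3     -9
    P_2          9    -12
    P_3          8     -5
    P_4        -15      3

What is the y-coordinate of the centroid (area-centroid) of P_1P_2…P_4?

Apply the surveyor's formula. First the cross-terms c_i = x_i·y_{i+1} − x_{i+1}·y_i:
  45, 51, -51, 126  ⇒  2A = 171, A = 85.5.
Then Σ (y_i + y_{i+1})·c_i = -2466, so ȳ = -2466 / (6·85.5) = -274/57.

-274/57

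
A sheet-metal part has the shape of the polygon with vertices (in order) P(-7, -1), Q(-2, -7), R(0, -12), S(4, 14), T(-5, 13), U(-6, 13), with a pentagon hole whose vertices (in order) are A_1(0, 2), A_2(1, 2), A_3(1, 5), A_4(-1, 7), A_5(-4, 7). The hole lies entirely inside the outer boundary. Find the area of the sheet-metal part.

162.5

Outer boundary:
P→Q: (-7)(-7) − (-2)(-1) = 47
Q→R: (-2)(-12) − (0)(-7) = 24
R→S: (0)(14) − (4)(-12) = 48
S→T: (4)(13) − (-5)(14) = 122
T→U: (-5)(13) − (-6)(13) = 13
U→P: (-6)(-1) − (-7)(13) = 97
Σ = 351
Area = |Σ|/2 = 175.5.
Hole:
Cross-terms: -2, 3, 12, 21, -8  ⇒  Σ = 26
Area = |Σ|/2 = 13.
Net area = 175.5 − 13 = 162.5.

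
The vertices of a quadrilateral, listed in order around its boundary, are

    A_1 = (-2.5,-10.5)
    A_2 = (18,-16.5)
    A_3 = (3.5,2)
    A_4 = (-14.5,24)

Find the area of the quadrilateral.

Apply the shoelace (surveyor's) formula: 2A = Σ (x_i·y_{i+1} − x_{i+1}·y_i), indices taken mod 4.
A_1→A_2: (-2.5)(-16.5) − (18)(-10.5) = 230.25
A_2→A_3: (18)(2) − (3.5)(-16.5) = 93.75
A_3→A_4: (3.5)(24) − (-14.5)(2) = 113
A_4→A_1: (-14.5)(-10.5) − (-2.5)(24) = 212.25
Σ = 649.25
Area = |Σ|/2 = 324.625.

324.625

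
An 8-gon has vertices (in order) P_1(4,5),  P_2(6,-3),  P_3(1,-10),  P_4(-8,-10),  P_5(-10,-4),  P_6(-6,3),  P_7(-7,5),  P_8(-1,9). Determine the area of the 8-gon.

209.5

Apply the shoelace formula: 2A = Σ (x_i·y_{i+1} − x_{i+1}·y_i), indices taken mod 8.
Cross-terms: -42, -57, -90, -68, -54, -9, -58, -41  ⇒  Σ = -419
Area = |Σ|/2 = 209.5.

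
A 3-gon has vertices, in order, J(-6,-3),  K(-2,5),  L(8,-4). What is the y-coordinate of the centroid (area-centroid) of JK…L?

-2/3

Apply the surveyor's formula. First the cross-terms c_i = x_i·y_{i+1} − x_{i+1}·y_i:
  -36, -32, -48  ⇒  2A = -116, A = -58.
Then Σ (y_i + y_{i+1})·c_i = 232, so ȳ = 232 / (6·(-58)) = -2/3.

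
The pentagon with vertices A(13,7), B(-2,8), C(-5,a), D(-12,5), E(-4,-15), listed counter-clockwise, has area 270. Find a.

4

Write out the shoelace sum; only the two edges meeting at C involve a:
2·Area = [((-2)·a − (-5)·8) + ((-5)·5 − (-12)·a)] + 485
       = 10·a + 500 = 540
⇒ a = 4.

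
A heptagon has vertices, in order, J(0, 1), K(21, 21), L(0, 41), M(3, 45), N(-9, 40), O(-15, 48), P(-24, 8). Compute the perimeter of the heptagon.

|JK| = √((21)² + (20)²) = √841 = 29
|KL| = √((-21)² + (20)²) = √841 = 29
|LM| = √((3)² + (4)²) = √25 = 5
|MN| = √((-12)² + (-5)²) = √169 = 13
|NO| = √((-6)² + (8)²) = √100 = 10
|OP| = √((-9)² + (-40)²) = √1681 = 41
|PJ| = √((24)² + (-7)²) = √625 = 25
Perimeter = 29 + 29 + 5 + 13 + 10 + 41 + 25 = 152.

152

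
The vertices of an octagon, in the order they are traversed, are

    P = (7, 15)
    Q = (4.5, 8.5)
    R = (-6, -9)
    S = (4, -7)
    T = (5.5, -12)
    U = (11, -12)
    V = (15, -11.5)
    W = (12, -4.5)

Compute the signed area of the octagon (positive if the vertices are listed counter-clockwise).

236.25

Apply the shoelace (surveyor's) formula: 2A = Σ (x_i·y_{i+1} − x_{i+1}·y_i), indices taken mod 8.
P→Q: (7)(8.5) − (4.5)(15) = -8
Q→R: (4.5)(-9) − (-6)(8.5) = 10.5
R→S: (-6)(-7) − (4)(-9) = 78
S→T: (4)(-12) − (5.5)(-7) = -9.5
T→U: (5.5)(-12) − (11)(-12) = 66
U→V: (11)(-11.5) − (15)(-12) = 53.5
V→W: (15)(-4.5) − (12)(-11.5) = 70.5
W→P: (12)(15) − (7)(-4.5) = 211.5
Σ = 472.5
Signed area = Σ/2 = 236.25 (positive ⇒ counter-clockwise traversal).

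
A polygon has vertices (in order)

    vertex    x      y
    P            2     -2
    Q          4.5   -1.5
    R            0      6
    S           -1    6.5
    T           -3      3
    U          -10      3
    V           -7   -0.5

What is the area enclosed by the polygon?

Σ = (6) + (27) + (6) + (16.5) + (21) + (26) + (15) = 117.5
Area = |Σ|/2 = 58.75.

58.75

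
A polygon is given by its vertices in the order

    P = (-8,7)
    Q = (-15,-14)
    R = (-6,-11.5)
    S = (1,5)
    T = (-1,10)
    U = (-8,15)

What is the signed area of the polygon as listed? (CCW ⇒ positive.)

215.5

Apply the shoelace (surveyor's) formula: 2A = Σ (x_i·y_{i+1} − x_{i+1}·y_i), indices taken mod 6.
P→Q: (-8)(-14) − (-15)(7) = 217
Q→R: (-15)(-11.5) − (-6)(-14) = 88.5
R→S: (-6)(5) − (1)(-11.5) = -18.5
S→T: (1)(10) − (-1)(5) = 15
T→U: (-1)(15) − (-8)(10) = 65
U→P: (-8)(7) − (-8)(15) = 64
Σ = 431
Signed area = Σ/2 = 215.5 (positive ⇒ counter-clockwise traversal).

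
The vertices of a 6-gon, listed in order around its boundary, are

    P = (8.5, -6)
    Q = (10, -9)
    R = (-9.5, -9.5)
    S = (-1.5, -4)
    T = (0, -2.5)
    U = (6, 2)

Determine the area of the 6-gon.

103.75

Apply the surveyor's formula: 2A = Σ (x_i·y_{i+1} − x_{i+1}·y_i), indices taken mod 6.
Σ = (-16.5) + (-180.5) + (23.75) + (3.75) + (15) + (-53) = -207.5
Area = |Σ|/2 = 103.75.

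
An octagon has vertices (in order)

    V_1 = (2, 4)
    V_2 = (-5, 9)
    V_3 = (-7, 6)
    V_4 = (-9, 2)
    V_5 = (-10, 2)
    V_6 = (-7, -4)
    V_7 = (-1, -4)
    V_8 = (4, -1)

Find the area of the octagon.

113

Apply the shoelace formula: 2A = Σ (x_i·y_{i+1} − x_{i+1}·y_i), indices taken mod 8.
V_1→V_2: (2)(9) − (-5)(4) = 38
V_2→V_3: (-5)(6) − (-7)(9) = 33
V_3→V_4: (-7)(2) − (-9)(6) = 40
V_4→V_5: (-9)(2) − (-10)(2) = 2
V_5→V_6: (-10)(-4) − (-7)(2) = 54
V_6→V_7: (-7)(-4) − (-1)(-4) = 24
V_7→V_8: (-1)(-1) − (4)(-4) = 17
V_8→V_1: (4)(4) − (2)(-1) = 18
Σ = 226
Area = |Σ|/2 = 113.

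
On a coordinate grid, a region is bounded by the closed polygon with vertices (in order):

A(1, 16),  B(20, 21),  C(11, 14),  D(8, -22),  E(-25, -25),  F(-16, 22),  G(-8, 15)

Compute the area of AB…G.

Apply the shoelace (surveyor's) formula: 2A = Σ (x_i·y_{i+1} − x_{i+1}·y_i), indices taken mod 7.
Cross-terms: -299, 49, -354, -750, -950, -64, -143  ⇒  Σ = -2511
Area = |Σ|/2 = 1255.5.

1255.5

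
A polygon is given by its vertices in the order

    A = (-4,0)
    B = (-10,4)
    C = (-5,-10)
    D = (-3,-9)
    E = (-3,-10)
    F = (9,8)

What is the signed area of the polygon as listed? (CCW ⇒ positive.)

Apply Gauss's area formula: 2A = Σ (x_i·y_{i+1} − x_{i+1}·y_i), indices taken mod 6.
Σ = (-16) + (120) + (15) + (3) + (66) + (32) = 220
Signed area = Σ/2 = 110 (positive ⇒ counter-clockwise traversal).

110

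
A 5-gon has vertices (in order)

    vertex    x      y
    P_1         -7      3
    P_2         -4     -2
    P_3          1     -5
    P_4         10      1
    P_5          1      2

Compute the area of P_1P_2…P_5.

67.5

Apply Gauss's area formula: 2A = Σ (x_i·y_{i+1} − x_{i+1}·y_i), indices taken mod 5.
Σ = (26) + (22) + (51) + (19) + (17) = 135
Area = |Σ|/2 = 67.5.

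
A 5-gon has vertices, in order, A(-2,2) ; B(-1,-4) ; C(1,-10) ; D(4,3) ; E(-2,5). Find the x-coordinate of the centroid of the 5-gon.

Apply the surveyor's formula. First the cross-terms c_i = x_i·y_{i+1} − x_{i+1}·y_i:
  10, 14, 43, 26, 6  ⇒  2A = 99, A = 49.5.
Then Σ (x_i + x_{i+1})·c_i = 213, so x̄ = 213 / (6·49.5) = 71/99.

71/99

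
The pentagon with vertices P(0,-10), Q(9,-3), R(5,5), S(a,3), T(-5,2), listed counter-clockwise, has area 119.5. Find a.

-3

The doubled signed area Σ (x_i y_{i+1} − x_{i+1} y_i) is linear in a.
With a=0 it equals 230; the coefficient of a is -3 (from the two edges through S).
So -3·a + 230 = 2·119.5 = 239 ⇒ a = -3.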